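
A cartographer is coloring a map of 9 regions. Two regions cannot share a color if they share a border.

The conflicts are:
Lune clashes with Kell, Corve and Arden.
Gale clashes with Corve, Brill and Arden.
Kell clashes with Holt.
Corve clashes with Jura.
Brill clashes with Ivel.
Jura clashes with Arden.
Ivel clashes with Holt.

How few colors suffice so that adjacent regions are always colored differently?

The cycle Arden-Lune-Kell-Holt-Ivel-Brill-Gale-Arden has odd length 7, so it cannot be 2-colored; at least 3 colors are needed.
3 colors suffice: color 1 → {Lune, Gale, Jura, Holt}; color 2 → {Kell, Corve, Ivel, Arden}; color 3 → {Brill}. Every pair that conflicts lands in different colors.

3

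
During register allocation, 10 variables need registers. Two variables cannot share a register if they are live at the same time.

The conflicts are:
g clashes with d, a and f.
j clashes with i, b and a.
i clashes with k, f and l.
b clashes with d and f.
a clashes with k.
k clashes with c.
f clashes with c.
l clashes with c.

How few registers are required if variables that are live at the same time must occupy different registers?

The cycle k-c-f-g-a-k has odd length 5, so it cannot be 2-colored; at least 3 registers are needed.
3 registers suffice: register 1 → {j, d, k, f, l}; register 2 → {i, b, a, c}; register 3 → {g}. Every pair that conflicts lands in different registers.

3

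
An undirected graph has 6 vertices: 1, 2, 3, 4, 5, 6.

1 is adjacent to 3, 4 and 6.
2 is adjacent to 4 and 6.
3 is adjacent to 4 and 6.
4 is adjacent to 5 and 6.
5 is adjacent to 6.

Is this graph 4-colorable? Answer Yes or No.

The chromatic number is 4. 1, 3, 4, 6 are mutually adjacent (a clique of size 4), so at least 4 colors are needed.
One proper 4-coloring: 1=yellow, 2=green, 3=green, 4=blue, 5=green, 6=red.
That is already a proper 4-coloring.

Yes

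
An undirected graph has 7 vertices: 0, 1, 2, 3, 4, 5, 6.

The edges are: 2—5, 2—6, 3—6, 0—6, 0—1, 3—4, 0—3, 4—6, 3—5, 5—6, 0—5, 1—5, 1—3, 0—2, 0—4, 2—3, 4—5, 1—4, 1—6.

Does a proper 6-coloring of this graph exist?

Yes

The chromatic number is 6. 0, 1, 3, 4, 5, 6 are pairwise adjacent (a clique of size 6), so at least 6 colors are needed.
6 colors suffice: color red → {5}; color blue → {3}; color green → {0}; color yellow → {6}; color purple → {2, 4}; color orange → {1}.
That is already a proper 6-coloring.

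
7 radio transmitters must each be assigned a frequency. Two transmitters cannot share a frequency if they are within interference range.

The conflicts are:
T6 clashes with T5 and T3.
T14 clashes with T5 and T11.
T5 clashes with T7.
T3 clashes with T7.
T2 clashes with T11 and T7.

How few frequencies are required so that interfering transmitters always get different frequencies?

3

The cycle T2-T7-T5-T14-T11-T2 has odd length 5, so it cannot be 2-colored; at least 3 frequencies are needed.
3 frequencies suffice: frequency 1 → {T5, T3, T2}; frequency 2 → {T6, T11, T7}; frequency 3 → {T14}. Every pair that conflicts lands in different frequencies.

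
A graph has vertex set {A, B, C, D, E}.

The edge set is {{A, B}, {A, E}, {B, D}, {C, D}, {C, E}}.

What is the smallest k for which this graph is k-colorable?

3

The cycle C-E-A-B-D-C has odd length 5, so it cannot be 2-colored; at least 3 colors are needed.
One proper 3-coloring: A=1, B=3, C=1, D=2, E=2. Each edge has distinct colors on its endpoints.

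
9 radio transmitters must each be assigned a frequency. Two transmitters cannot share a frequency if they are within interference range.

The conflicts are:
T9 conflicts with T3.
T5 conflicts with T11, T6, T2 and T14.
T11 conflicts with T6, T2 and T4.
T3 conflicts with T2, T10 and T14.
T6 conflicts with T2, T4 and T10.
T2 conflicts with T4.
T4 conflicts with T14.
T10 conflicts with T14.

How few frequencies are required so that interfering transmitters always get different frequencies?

T11, T6, T2, T4 all conflict with each other, so at least 4 frequencies are needed.
4 frequencies suffice: frequency 1 → {T9, T6, T14}; frequency 2 → {T2, T10}; frequency 3 → {T5, T3, T4}; frequency 4 → {T11}. Each listed conflict is separated.

4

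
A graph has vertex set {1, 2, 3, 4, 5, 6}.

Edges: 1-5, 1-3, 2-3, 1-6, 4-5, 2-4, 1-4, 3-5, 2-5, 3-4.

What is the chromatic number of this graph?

2, 3, 4, 5 are mutually adjacent (a clique of size 4), so at least 4 colors are needed.
4 colors suffice: color red → {5, 6}; color blue → {1, 2}; color green → {4}; color yellow → {3}. Every edge joins two different colors.

4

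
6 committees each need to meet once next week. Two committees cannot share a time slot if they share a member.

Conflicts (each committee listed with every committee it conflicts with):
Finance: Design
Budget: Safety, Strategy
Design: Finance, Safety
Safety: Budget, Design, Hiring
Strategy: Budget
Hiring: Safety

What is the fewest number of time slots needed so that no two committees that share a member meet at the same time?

2

Safety and Hiring conflict, so at least 2 time slots are needed.
Using 2 time slots: Finance=1, Budget=2, Design=2, Safety=1, Strategy=1, Hiring=2. Every pair that conflicts lands in different time slots.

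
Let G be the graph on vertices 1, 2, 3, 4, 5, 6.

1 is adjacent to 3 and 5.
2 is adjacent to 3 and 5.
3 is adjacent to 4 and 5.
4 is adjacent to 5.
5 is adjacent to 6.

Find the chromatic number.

1, 3, 5 are mutually adjacent, so at least 3 colors are needed.
3 colors suffice: color a → {5}; color b → {3, 6}; color c → {1, 2, 4}. Every edge joins two different colors.

3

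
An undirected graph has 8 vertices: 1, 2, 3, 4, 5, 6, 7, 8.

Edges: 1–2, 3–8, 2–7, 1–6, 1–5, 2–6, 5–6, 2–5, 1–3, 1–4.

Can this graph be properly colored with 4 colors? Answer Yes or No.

The chromatic number is 4. 1, 2, 5, 6 are mutually adjacent (a clique of size 4), so at least 4 colors are needed.
4 colors suffice: 1=a, 2=b, 3=b, 4=b, 5=c, 6=d, 7=a, 8=a.
That is already a proper 4-coloring.

Yes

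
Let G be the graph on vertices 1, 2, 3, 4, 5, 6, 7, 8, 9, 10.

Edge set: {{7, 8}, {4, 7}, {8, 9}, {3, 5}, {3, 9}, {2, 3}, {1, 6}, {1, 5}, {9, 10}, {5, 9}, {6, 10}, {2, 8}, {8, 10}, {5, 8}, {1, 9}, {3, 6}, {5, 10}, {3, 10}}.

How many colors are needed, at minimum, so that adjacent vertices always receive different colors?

4

5, 8, 9, 10 form a clique, so at least 4 colors are needed.
A valid assignment using 4 colors: 1=a, 2=a, 3=c, 4=b, 5=d, 6=b, 7=a, 8=c, 9=b, 10=a. Each edge has distinct colors on its endpoints.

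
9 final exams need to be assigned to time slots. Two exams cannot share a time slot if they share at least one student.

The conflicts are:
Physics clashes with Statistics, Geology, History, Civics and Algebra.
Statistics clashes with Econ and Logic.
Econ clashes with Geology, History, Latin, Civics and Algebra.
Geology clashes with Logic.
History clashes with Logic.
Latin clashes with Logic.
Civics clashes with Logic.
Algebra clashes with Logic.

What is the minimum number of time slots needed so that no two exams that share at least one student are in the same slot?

Geology and Logic conflict, so at least 2 time slots are needed.
Using 2 time slots: Physics=1, Statistics=2, Econ=1, Geology=2, History=2, Latin=2, Civics=2, Algebra=2, Logic=1. No two conflicting exams share a time slot.

2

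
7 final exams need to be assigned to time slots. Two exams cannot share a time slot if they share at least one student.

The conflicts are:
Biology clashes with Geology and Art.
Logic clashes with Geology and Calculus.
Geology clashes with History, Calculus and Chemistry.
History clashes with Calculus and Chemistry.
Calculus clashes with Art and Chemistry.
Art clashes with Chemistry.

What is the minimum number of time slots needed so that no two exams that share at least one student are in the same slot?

4

Geology, History, Calculus, Chemistry all conflict with each other, so at least 4 time slots are needed.
Using 4 time slots: Biology=1, Logic=3, Geology=2, History=4, Calculus=1, Art=2, Chemistry=3. No two conflicting exams share a time slot.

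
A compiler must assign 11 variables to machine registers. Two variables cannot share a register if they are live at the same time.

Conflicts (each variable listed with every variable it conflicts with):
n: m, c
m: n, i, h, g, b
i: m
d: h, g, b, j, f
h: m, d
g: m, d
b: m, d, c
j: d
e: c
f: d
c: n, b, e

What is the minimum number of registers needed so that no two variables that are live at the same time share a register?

2

m and g conflict, so at least 2 registers are needed.
Using 2 registers: n=2, m=1, i=2, d=1, h=2, g=2, b=2, j=2, e=2, f=2, c=1. No two conflicting variables share a register.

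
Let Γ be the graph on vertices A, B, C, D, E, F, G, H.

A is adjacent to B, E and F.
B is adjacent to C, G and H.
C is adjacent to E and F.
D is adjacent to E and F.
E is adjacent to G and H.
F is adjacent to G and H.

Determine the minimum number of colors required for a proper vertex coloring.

A and B are adjacent, so at least 2 colors are needed.
2 colors suffice: color red → {B, E, F}; color blue → {A, C, D, G, H}. No two adjacent vertices share a color.

2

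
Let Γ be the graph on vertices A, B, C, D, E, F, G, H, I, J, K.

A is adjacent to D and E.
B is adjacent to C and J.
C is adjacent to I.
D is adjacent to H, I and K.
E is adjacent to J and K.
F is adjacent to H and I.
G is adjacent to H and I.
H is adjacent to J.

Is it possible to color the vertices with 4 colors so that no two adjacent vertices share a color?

The chromatic number is 3. The cycle K-D-H-J-E-K has odd length 5, so it cannot be 2-colored; at least 3 colors are needed.
One proper 3-coloring: A=3, B=1, C=2, D=2, E=1, F=2, G=2, H=1, I=1, J=2, K=3.
Since 4 ≥ 3, a proper 4-coloring certainly exists.

Yes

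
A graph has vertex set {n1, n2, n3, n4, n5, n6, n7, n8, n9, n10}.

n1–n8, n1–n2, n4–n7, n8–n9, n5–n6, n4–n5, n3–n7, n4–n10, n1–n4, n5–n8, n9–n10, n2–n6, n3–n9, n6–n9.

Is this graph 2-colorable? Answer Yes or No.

No

The cycle n3-n7-n4-n10-n9-n3 has odd length 5, so it cannot be 2-colored; at least 3 colors are needed.
So 2 colors are not enough.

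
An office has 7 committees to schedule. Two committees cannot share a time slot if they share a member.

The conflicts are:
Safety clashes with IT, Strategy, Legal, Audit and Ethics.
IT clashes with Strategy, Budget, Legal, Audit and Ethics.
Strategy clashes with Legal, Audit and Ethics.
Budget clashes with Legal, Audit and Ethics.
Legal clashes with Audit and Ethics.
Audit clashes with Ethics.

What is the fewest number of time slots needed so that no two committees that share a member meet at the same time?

6

Safety, IT, Strategy, Legal, Audit, Ethics are mutually in conflict, so at least 6 time slots are needed.
A valid assignment using 6 time slots: Safety=6, IT=2, Strategy=5, Budget=5, Legal=4, Audit=3, Ethics=1. No two conflicting committees share a time slot.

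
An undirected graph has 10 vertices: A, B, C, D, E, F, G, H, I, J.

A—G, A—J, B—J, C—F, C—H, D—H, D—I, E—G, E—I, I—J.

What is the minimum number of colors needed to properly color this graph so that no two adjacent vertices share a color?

The cycle E-I-J-A-G-E has odd length 5, so it cannot be 2-colored; at least 3 colors are needed.
A valid assignment using 3 colors: A=2, B=2, C=2, D=3, E=3, F=1, G=1, H=1, I=2, J=1. Each edge has distinct colors on its endpoints.

3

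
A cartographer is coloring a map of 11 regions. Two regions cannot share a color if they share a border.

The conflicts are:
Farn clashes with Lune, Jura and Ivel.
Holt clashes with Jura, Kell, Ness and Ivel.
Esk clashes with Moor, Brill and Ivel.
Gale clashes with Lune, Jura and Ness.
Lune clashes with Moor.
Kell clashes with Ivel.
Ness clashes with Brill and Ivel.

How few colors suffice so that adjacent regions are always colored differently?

3

Holt, Kell, Ivel are mutually in conflict, so at least 3 colors are needed.
3 colors suffice: color 1 → {Lune, Jura, Brill, Ivel}; color 2 → {Farn, Holt, Esk, Gale}; color 3 → {Kell, Moor, Ness}. Each listed conflict is separated.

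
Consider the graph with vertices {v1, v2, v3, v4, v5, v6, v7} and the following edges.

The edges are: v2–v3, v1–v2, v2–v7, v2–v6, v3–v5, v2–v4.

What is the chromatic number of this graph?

v2 and v4 are adjacent, so at least 2 colors are needed.
2 colors suffice: v1=2, v2=1, v3=2, v4=2, v5=1, v6=2, v7=2. Every edge joins two different colors.

2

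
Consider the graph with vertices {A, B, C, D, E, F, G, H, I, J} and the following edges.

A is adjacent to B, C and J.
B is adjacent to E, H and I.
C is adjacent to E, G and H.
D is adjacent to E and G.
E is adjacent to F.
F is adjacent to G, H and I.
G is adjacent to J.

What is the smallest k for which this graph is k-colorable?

2

C and H are adjacent, so at least 2 colors are needed.
A valid assignment using 2 colors: A=2, B=1, C=1, D=1, E=2, F=1, G=2, H=2, I=2, J=1. Each edge has distinct colors on its endpoints.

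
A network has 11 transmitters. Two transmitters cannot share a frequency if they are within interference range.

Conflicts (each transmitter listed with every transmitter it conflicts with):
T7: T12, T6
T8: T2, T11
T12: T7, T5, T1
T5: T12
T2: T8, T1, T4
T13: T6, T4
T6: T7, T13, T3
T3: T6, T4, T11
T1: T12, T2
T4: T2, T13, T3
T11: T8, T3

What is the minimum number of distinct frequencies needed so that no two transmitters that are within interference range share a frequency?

The cycle T11-T8-T2-T4-T3-T11 has odd length 5, so it cannot be 2-colored; at least 3 frequencies are needed.
Using 3 frequencies: T7=2, T8=2, T12=1, T5=2, T2=1, T13=3, T6=1, T3=3, T1=2, T4=2, T11=1. Each listed conflict is separated.

3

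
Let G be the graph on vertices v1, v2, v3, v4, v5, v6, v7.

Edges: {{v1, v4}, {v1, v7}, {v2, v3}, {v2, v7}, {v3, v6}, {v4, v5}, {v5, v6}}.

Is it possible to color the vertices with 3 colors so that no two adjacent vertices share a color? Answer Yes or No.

Yes

The chromatic number is 3. The cycle v5-v6-v3-v2-v7-v1-v4-v5 has odd length 7, so it cannot be 2-colored; at least 3 colors are needed.
3 colors suffice: color red → {v2, v4, v6}; color blue → {v1, v3, v5}; color green → {v7}.
That is already a proper 3-coloring.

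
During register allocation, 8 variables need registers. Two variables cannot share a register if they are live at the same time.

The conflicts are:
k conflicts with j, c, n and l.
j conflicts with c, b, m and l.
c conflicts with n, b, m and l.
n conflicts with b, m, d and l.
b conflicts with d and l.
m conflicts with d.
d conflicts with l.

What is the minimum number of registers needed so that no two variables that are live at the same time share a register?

4

j, c, b, l all conflict with each other, so at least 4 registers are needed.
4 registers suffice: register 1 → {c, d}; register 2 → {j, n}; register 3 → {m, l}; register 4 → {k, b}. Every pair that conflicts lands in different registers.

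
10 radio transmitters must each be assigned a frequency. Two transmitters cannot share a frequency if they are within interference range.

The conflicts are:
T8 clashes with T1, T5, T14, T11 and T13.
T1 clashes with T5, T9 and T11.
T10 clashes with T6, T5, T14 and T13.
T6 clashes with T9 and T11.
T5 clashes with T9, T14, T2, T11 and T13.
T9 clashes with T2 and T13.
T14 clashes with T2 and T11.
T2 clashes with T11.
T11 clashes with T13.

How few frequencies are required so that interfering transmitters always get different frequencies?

4

T8, T5, T11, T13 are mutually in conflict, so at least 4 frequencies are needed.
4 frequencies suffice: frequency 1 → {T6, T5}; frequency 2 → {T10, T9, T11}; frequency 3 → {T1, T14, T13}; frequency 4 → {T8, T2}. No two conflicting transmitters share a frequency.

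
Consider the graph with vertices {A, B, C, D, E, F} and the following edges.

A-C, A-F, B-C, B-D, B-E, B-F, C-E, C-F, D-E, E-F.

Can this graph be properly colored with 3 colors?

B, C, E, F are pairwise adjacent (a clique of size 4), so at least 4 colors are needed.
So 3 colors are not enough.

No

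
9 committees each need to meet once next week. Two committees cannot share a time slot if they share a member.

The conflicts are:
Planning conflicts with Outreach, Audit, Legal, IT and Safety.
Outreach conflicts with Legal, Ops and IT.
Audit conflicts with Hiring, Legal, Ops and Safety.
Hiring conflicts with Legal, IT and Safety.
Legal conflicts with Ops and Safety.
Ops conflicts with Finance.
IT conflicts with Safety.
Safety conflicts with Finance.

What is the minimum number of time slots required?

Planning, Audit, Legal, Safety all conflict with each other, so at least 4 time slots are needed.
4 time slots suffice: time slot 1 → {Ops, Safety}; time slot 2 → {Legal, IT, Finance}; time slot 3 → {Planning, Hiring}; time slot 4 → {Outreach, Audit}. Every pair that conflicts lands in different time slots.

4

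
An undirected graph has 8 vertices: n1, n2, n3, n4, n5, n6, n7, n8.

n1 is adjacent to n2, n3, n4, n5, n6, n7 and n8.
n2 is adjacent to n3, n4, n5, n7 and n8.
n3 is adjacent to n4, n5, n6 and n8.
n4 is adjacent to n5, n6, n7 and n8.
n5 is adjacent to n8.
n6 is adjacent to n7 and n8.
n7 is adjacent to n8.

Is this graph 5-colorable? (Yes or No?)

n1, n2, n3, n4, n5, n8 form a clique, so at least 6 colors are needed.
So 5 colors are not enough.

No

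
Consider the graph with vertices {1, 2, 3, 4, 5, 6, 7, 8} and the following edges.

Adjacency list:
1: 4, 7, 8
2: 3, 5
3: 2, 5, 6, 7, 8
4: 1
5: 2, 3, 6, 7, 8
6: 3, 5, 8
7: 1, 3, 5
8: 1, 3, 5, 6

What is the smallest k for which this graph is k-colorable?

4

3, 5, 6, 8 are pairwise adjacent (a clique of size 4), so at least 4 colors are needed.
4 colors suffice: color red → {1, 3}; color blue → {4, 5}; color green → {2, 7, 8}; color yellow → {6}. Every edge joins two different colors.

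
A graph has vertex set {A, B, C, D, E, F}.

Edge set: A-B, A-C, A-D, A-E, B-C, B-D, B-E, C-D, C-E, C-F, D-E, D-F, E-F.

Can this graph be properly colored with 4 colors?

No

A, B, C, D, E are mutually adjacent (a clique of size 5), so at least 5 colors are needed.
So 4 colors are not enough.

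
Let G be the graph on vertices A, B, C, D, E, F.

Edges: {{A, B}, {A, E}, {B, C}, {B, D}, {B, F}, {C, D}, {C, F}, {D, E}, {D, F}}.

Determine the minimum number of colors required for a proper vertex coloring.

4

B, C, D, F are pairwise adjacent (a clique of size 4), so at least 4 colors are needed.
One proper 4-coloring: A=red, B=blue, C=green, D=red, E=blue, F=yellow. Each edge has distinct colors on its endpoints.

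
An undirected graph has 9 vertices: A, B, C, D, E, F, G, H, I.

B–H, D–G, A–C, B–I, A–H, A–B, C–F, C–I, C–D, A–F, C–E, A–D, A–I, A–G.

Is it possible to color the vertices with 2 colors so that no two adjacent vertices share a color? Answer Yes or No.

No

A, B, I form a triangle, so at least 3 colors are needed.
So 2 colors are not enough.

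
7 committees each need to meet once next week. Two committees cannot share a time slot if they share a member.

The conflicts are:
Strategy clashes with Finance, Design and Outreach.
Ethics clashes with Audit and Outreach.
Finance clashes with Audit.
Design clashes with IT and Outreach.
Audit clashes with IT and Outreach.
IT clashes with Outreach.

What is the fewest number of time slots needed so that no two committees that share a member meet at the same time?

Ethics, Audit, Outreach all conflict with each other, so at least 3 time slots are needed.
3 time slots suffice: time slot 1 → {Finance, Outreach}; time slot 2 → {Design, Audit}; time slot 3 → {Strategy, Ethics, IT}. Each listed conflict is separated.

3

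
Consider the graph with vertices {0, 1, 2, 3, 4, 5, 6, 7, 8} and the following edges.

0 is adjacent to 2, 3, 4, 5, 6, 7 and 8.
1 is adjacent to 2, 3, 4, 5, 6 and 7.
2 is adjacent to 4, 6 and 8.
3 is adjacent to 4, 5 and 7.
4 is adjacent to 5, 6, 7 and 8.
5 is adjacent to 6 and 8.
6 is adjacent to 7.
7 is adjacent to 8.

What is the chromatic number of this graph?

0, 4, 5, 6 are mutually adjacent (a clique of size 4), so at least 4 colors are needed.
One proper 4-coloring: 0=blue, 1=blue, 2=green, 3=yellow, 4=red, 5=green, 6=yellow, 7=green, 8=yellow. Each edge has distinct colors on its endpoints.

4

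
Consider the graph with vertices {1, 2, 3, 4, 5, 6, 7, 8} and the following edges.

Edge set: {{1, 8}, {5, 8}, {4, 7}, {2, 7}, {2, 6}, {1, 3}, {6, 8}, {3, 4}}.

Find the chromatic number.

3

The cycle 2-6-8-1-3-4-7-2 has odd length 7, so it cannot be 2-colored; at least 3 colors are needed.
3 colors suffice: color red → {2, 3, 8}; color blue → {1, 5, 6, 7}; color green → {4}. Every edge joins two different colors.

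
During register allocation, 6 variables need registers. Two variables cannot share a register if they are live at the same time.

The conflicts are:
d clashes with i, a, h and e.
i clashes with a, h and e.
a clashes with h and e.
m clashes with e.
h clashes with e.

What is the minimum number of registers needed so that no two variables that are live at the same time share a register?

5

d, i, a, h, e are mutually in conflict, so at least 5 registers are needed.
5 registers suffice: register 1 → {e}; register 2 → {d, m}; register 3 → {h}; register 4 → {a}; register 5 → {i}. Each listed conflict is separated.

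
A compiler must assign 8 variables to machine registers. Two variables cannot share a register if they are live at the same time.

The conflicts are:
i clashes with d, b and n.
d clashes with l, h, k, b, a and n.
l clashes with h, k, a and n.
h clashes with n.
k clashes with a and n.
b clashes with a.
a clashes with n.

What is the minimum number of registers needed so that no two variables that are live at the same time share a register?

5

d, l, k, a, n are mutually in conflict, so at least 5 registers are needed.
5 registers suffice: register 1 → {d}; register 2 → {b, n}; register 3 → {i, h, a}; register 4 → {l}; register 5 → {k}. No two conflicting variables share a register.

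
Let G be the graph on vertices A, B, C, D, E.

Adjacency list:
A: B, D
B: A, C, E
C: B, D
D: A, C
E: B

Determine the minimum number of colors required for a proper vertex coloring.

A and B are adjacent, so at least 2 colors are needed.
A valid assignment using 2 colors: A=2, B=1, C=2, D=1, E=2. Every edge joins two different colors.

2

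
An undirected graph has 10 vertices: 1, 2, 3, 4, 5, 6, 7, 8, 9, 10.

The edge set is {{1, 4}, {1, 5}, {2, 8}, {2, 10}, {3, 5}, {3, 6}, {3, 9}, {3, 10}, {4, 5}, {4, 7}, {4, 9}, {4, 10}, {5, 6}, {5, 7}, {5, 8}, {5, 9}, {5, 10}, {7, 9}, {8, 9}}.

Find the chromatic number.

4

4, 5, 7, 9 are pairwise adjacent (a clique of size 4), so at least 4 colors are needed.
A valid assignment using 4 colors: 1=green, 2=red, 3=blue, 4=blue, 5=red, 6=green, 7=yellow, 8=blue, 9=green, 10=green. Each edge has distinct colors on its endpoints.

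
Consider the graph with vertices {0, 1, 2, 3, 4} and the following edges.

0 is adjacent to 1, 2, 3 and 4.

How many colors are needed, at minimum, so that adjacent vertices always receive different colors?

0 and 3 are adjacent, so at least 2 colors are needed.
2 colors suffice: color red → {0}; color blue → {1, 2, 3, 4}. Every edge joins two different colors.

2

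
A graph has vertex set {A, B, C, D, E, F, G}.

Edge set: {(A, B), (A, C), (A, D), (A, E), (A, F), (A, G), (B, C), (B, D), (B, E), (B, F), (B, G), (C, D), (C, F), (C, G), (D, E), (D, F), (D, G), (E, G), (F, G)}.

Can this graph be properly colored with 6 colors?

Yes

The chromatic number is 6. A, B, C, D, F, G form a clique, so at least 6 colors are needed.
6 colors suffice: color 1 → {B}; color 2 → {G}; color 3 → {A}; color 4 → {D}; color 5 → {C, E}; color 6 → {F}.
That is already a proper 6-coloring.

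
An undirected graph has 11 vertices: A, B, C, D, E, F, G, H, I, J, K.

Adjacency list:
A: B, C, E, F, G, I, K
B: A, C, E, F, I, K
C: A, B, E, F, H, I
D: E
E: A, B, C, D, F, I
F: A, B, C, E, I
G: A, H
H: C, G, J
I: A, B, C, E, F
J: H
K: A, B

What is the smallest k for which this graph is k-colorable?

6

A, B, C, E, F, I are mutually adjacent (a clique of size 6), so at least 6 colors are needed.
6 colors suffice: color 1 → {A, D, H}; color 2 → {C, G, J, K}; color 3 → {B}; color 4 → {E}; color 5 → {I}; color 6 → {F}. No two adjacent vertices share a color.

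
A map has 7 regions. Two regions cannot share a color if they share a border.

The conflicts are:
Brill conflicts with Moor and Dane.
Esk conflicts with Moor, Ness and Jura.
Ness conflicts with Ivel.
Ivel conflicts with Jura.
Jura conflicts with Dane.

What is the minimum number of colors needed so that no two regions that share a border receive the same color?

The cycle Moor-Esk-Jura-Dane-Brill-Moor has odd length 5, so it cannot be 2-colored; at least 3 colors are needed.
3 colors suffice: color 1 → {Brill, Ness, Jura}; color 2 → {Esk, Ivel, Dane}; color 3 → {Moor}. Each listed conflict is separated.

3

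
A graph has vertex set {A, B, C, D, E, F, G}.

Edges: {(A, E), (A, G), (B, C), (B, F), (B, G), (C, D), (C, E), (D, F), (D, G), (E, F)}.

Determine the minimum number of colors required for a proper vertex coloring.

3

The cycle G-B-C-E-A-G has odd length 5, so it cannot be 2-colored; at least 3 colors are needed.
3 colors suffice: color 1 → {C, F, G}; color 2 → {B, D, E}; color 3 → {A}. Every edge joins two different colors.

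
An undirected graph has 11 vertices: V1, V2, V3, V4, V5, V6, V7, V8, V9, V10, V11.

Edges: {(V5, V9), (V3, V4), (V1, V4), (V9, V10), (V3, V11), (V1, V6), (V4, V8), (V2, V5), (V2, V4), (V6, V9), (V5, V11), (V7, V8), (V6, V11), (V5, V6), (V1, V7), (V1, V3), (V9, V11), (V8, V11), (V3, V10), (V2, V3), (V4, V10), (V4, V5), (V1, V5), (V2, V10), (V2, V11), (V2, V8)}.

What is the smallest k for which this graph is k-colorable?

4

V5, V6, V9, V11 form a clique, so at least 4 colors are needed.
4 colors suffice: color 1 → {V3, V5, V8}; color 2 → {V4, V7, V11}; color 3 → {V1, V2, V9}; color 4 → {V6, V10}. Each edge has distinct colors on its endpoints.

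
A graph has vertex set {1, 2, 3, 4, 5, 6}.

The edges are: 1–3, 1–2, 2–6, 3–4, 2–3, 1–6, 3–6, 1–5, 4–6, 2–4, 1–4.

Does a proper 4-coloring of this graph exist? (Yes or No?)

No

1, 2, 3, 4, 6 form a clique, so at least 5 colors are needed.
So 4 colors are not enough.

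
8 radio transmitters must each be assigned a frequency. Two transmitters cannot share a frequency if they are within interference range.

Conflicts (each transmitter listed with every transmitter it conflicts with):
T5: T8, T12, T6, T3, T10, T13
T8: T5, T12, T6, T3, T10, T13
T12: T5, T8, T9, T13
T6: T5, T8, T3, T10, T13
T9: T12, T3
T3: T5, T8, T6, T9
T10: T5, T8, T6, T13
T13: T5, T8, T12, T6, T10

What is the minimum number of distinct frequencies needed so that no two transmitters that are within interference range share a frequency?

5

T5, T8, T6, T10, T13 pairwise conflict, so at least 5 frequencies are needed.
5 frequencies suffice: frequency 1 → {T5, T9}; frequency 2 → {T8}; frequency 3 → {T12, T6}; frequency 4 → {T3, T13}; frequency 5 → {T10}. No two conflicting transmitters share a frequency.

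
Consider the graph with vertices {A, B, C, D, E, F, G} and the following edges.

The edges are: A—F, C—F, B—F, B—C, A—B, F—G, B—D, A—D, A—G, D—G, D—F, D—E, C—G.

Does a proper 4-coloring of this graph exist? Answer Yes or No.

The chromatic number is 4. A, B, D, F are pairwise adjacent (a clique of size 4), so at least 4 colors are needed.
4 colors suffice: color red → {C, D}; color blue → {E, F}; color green → {A}; color yellow → {B, G}.
That is already a proper 4-coloring.

Yes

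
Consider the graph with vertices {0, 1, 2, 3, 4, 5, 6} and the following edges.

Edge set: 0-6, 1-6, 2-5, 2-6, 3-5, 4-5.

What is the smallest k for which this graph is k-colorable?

2

0 and 6 are adjacent, so at least 2 colors are needed.
One proper 2-coloring: 0=blue, 1=blue, 2=blue, 3=blue, 4=blue, 5=red, 6=red. Every edge joins two different colors.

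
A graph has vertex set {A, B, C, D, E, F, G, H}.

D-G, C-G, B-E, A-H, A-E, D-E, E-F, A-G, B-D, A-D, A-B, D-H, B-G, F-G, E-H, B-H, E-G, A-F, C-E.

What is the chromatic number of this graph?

5

A, B, D, E, H form a clique, so at least 5 colors are needed.
5 colors suffice: color red → {E}; color blue → {A, C}; color green → {G, H}; color yellow → {D, F}; color purple → {B}. Every edge joins two different colors.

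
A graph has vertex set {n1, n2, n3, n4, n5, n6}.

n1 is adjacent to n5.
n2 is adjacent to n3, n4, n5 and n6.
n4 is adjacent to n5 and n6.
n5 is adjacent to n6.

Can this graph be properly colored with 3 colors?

No

n2, n4, n5, n6 are pairwise adjacent (a clique of size 4), so at least 4 colors are needed.
So 3 colors are not enough.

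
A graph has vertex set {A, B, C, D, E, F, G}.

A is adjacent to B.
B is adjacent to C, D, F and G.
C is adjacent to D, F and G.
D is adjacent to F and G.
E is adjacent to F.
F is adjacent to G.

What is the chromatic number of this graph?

B, C, D, F, G are mutually adjacent (a clique of size 5), so at least 5 colors are needed.
5 colors suffice: color 1 → {A, F}; color 2 → {B, E}; color 3 → {G}; color 4 → {D}; color 5 → {C}. Every edge joins two different colors.

5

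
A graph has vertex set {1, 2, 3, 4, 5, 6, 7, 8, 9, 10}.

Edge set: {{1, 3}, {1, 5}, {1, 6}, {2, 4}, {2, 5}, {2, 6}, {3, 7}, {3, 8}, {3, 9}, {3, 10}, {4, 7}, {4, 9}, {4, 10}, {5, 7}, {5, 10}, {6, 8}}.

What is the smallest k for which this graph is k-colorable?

2

5 and 7 are adjacent, so at least 2 colors are needed.
2 colors suffice: color a → {3, 4, 5, 6}; color b → {1, 2, 7, 8, 9, 10}. Each edge has distinct colors on its endpoints.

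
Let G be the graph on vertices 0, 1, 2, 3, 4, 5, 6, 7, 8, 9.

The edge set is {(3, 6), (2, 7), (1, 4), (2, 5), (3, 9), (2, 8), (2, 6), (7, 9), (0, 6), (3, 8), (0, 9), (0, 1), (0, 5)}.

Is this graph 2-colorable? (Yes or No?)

The cycle 5-2-7-9-0-5 has odd length 5, so it cannot be 2-colored; at least 3 colors are needed.
So 2 colors are not enough.

No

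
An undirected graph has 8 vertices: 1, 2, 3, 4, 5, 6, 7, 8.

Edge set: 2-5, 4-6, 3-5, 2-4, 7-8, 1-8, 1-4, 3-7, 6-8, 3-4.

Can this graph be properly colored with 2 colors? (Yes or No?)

No

The cycle 8-7-3-4-6-8 has odd length 5, so it cannot be 2-colored; at least 3 colors are needed.
So 2 colors are not enough.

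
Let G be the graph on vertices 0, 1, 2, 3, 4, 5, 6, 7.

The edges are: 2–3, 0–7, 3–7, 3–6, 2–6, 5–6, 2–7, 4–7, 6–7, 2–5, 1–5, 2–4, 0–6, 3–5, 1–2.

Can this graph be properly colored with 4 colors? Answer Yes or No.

The chromatic number is 4. 2, 3, 6, 7 form a clique, so at least 4 colors are needed.
4 colors suffice: 0=a, 1=c, 2=a, 3=d, 4=c, 5=b, 6=c, 7=b.
That is already a proper 4-coloring.

Yes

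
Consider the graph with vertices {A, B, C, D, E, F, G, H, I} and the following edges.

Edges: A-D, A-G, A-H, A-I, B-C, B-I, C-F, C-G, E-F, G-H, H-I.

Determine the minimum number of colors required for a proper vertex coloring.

A, G, H are mutually adjacent, so at least 3 colors are needed.
A valid assignment using 3 colors: A=1, B=3, C=1, D=2, E=1, F=2, G=2, H=3, I=2. No two adjacent vertices share a color.

3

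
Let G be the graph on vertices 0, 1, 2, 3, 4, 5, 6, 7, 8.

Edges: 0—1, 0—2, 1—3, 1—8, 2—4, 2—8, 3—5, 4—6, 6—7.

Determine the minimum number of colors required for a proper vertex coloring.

2

0 and 1 are adjacent, so at least 2 colors are needed.
A valid assignment using 2 colors: 0=blue, 1=red, 2=red, 3=blue, 4=blue, 5=red, 6=red, 7=blue, 8=blue. No two adjacent vertices share a color.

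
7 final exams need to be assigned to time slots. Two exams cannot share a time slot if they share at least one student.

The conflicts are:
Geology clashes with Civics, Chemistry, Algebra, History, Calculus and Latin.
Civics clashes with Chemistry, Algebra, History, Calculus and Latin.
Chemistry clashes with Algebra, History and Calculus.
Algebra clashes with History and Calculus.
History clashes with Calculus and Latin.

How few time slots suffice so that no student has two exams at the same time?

Geology, Civics, Chemistry, Algebra, History, Calculus all conflict with each other, so at least 6 time slots are needed.
Using 6 time slots: Geology=3, Civics=2, Chemistry=4, Algebra=6, History=1, Calculus=5, Latin=4. No two conflicting exams share a time slot.

6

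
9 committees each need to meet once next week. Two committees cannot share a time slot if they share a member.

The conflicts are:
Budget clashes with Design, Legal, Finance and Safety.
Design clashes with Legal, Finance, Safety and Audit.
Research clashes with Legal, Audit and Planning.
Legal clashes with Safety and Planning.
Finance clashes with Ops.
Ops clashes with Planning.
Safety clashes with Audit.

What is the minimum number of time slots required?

4

Budget, Design, Legal, Safety all conflict with each other, so at least 4 time slots are needed.
4 time slots suffice: time slot 1 → {Legal, Finance, Audit}; time slot 2 → {Design, Planning}; time slot 3 → {Research, Ops, Safety}; time slot 4 → {Budget}. Each listed conflict is separated.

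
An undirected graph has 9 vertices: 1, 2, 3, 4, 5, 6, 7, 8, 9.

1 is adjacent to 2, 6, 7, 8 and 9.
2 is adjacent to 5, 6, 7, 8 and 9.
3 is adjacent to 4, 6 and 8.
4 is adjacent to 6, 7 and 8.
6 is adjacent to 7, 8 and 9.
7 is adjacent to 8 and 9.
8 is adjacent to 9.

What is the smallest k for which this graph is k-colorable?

1, 2, 6, 7, 8, 9 are pairwise adjacent (a clique of size 6), so at least 6 colors are needed.
6 colors suffice: 1=purple, 2=yellow, 3=green, 4=yellow, 5=red, 6=blue, 7=green, 8=red, 9=orange. Every edge joins two different colors.

6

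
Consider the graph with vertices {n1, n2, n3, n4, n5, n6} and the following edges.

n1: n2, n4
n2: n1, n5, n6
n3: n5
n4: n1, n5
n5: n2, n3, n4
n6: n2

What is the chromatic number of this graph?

n1 and n2 are adjacent, so at least 2 colors are needed.
A valid assignment using 2 colors: n1=2, n2=1, n3=1, n4=1, n5=2, n6=2. No two adjacent vertices share a color.

2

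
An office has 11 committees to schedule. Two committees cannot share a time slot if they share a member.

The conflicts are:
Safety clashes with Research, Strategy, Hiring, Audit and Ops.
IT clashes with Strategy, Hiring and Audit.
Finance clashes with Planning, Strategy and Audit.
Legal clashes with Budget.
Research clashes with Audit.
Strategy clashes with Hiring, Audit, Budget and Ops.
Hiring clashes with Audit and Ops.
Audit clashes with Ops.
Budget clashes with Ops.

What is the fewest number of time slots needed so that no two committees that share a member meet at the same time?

Safety, Strategy, Hiring, Audit, Ops are mutually in conflict, so at least 5 time slots are needed.
Using 5 time slots: Safety=5, IT=3, Finance=3, Planning=1, Legal=2, Research=2, Strategy=2, Hiring=4, Audit=1, Budget=1, Ops=3. Each listed conflict is separated.

5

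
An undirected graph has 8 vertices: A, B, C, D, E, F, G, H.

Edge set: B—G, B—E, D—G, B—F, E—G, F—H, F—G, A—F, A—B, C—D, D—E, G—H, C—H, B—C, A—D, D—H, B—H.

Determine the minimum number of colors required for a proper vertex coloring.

4

B, F, G, H form a clique, so at least 4 colors are needed.
A valid assignment using 4 colors: A=blue, B=red, C=green, D=red, E=blue, F=yellow, G=green, H=blue. No two adjacent vertices share a color.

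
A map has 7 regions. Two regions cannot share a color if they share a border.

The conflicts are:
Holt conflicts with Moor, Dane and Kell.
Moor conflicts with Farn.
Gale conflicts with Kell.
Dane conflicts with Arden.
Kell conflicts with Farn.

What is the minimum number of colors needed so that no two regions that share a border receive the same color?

2

Dane and Arden conflict, so at least 2 colors are needed.
2 colors suffice: color 1 → {Moor, Dane, Kell}; color 2 → {Holt, Gale, Farn, Arden}. Every pair that conflicts lands in different colors.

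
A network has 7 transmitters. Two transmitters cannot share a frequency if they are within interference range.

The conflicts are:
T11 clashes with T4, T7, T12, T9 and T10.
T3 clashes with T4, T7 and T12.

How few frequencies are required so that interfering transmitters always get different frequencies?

2

T11 and T10 conflict, so at least 2 frequencies are needed.
Using 2 frequencies: T11=1, T3=1, T4=2, T7=2, T12=2, T9=2, T10=2. Each listed conflict is separated.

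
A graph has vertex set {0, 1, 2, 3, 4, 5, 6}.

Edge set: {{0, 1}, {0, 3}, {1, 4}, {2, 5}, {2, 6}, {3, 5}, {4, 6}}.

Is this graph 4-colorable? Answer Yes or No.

Yes

The chromatic number is 3. The cycle 0-3-5-2-6-4-1-0 has odd length 7, so it cannot be 2-colored; at least 3 colors are needed.
One proper 3-coloring: 0=b, 1=a, 2=a, 3=a, 4=c, 5=b, 6=b.
Since 4 ≥ 3, a proper 4-coloring certainly exists.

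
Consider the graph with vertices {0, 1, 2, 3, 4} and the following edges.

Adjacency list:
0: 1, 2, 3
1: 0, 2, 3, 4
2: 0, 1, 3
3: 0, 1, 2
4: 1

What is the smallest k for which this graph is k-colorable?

0, 1, 2, 3 form a clique, so at least 4 colors are needed.
One proper 4-coloring: 0=c, 1=a, 2=d, 3=b, 4=b. No two adjacent vertices share a color.

4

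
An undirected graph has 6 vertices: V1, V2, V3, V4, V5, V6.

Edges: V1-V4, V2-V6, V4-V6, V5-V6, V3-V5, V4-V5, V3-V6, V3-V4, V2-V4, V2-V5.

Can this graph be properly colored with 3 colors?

V3, V4, V5, V6 are mutually adjacent (a clique of size 4), so at least 4 colors are needed.
So 3 colors are not enough.

No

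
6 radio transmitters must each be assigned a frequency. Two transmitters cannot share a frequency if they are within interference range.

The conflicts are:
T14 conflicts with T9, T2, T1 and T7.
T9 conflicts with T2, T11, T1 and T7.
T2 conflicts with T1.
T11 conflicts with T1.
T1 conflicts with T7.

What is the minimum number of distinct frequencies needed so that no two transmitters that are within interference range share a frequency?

T14, T9, T1, T7 pairwise conflict, so at least 4 frequencies are needed.
4 frequencies suffice: T14=3, T9=1, T2=4, T11=3, T1=2, T7=4. No two conflicting transmitters share a frequency.

4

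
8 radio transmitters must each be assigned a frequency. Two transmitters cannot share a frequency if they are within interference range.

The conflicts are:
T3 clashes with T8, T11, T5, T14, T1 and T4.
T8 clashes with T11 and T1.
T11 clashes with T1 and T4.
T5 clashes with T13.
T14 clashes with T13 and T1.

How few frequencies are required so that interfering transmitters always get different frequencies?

T3, T8, T11, T1 all conflict with each other, so at least 4 frequencies are needed.
Using 4 frequencies: T3=1, T8=4, T11=2, T5=2, T14=2, T13=1, T1=3, T4=3. Each listed conflict is separated.

4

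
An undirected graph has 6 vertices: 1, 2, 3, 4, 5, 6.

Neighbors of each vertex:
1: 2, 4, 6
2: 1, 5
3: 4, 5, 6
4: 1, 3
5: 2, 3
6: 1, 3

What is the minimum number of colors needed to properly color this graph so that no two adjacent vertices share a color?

The cycle 3-6-1-2-5-3 has odd length 5, so it cannot be 2-colored; at least 3 colors are needed.
3 colors suffice: color a → {1, 3}; color b → {4, 5, 6}; color c → {2}. Every edge joins two different colors.

3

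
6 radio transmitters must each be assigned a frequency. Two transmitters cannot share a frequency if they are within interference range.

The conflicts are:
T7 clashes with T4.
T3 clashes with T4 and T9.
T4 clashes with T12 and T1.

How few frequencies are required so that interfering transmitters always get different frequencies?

2

T4 and T1 conflict, so at least 2 frequencies are needed.
2 frequencies suffice: frequency 1 → {T4, T9}; frequency 2 → {T7, T3, T12, T1}. Each listed conflict is separated.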